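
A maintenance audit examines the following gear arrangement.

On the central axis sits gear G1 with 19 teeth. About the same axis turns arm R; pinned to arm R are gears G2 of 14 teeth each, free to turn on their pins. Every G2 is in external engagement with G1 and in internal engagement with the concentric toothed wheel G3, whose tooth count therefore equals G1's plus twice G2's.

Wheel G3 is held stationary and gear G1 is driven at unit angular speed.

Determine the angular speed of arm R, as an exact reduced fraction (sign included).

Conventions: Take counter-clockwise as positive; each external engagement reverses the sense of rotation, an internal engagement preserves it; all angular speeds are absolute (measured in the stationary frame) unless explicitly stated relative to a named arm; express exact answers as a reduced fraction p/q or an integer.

planetary set (19T centre, 14T on arm, 47T internal) — Willis relation
ring teeth: 19 + 2·14 = 47
19(ω_sun−ω_arm) = −47(ω_ring−ω_arm),  ω_ring = 0, ω_sun = 1
19(1−ω_arm) = −47(0−ω_arm)  ⇒  66·ω_arm = 19  ⇒  ω_arm = 19/66
exact speed ratio = 19/66

19/66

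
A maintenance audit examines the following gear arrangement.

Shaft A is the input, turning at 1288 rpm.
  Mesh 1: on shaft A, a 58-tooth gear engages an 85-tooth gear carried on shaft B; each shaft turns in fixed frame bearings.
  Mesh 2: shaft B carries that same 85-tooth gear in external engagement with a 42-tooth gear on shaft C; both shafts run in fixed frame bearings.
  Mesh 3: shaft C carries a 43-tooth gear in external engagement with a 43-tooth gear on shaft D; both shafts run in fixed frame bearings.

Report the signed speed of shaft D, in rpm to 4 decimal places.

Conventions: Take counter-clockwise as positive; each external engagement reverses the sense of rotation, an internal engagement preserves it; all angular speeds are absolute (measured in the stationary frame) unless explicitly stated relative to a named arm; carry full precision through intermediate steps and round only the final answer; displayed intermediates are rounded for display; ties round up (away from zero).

-1778.6667 rpm

recognized (4 fixed axles, 3 meshes): fixed-axis compound train
mesh 1 [58T→85T]: ω = 1288.0000×58/85 = 878.8706 rpm, sense flips to −
mesh 2 [85T→42T]: ω = 878.8706×85/42 = 1778.6667 rpm, sense flips to +
mesh 3 [43T→43T]: ω = 1778.6667×43/43 = 1778.6667 rpm, sense flips to −
signed output speed = -1778.6667 rpm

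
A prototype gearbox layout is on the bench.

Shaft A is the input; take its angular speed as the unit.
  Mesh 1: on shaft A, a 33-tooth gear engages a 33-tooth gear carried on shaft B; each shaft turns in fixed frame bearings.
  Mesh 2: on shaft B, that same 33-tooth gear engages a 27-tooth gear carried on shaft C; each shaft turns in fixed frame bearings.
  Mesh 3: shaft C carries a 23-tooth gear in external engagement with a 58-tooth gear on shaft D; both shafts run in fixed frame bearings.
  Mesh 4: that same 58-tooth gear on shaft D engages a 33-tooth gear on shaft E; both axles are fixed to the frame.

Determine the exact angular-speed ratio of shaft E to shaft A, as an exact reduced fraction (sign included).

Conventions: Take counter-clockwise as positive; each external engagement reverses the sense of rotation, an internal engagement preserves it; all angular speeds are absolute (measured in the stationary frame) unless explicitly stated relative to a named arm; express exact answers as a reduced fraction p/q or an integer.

class = fixed-axis compound train [4 meshes; 4 ratios multiply, 4 sense flips]
mesh 1 [33T→33T]: running ratio 1, sense −
mesh 2 [33T→27T]: running ratio 11/9, sense +
mesh 3 [23T→58T]: running ratio 253/522, sense −
mesh 4 [58T→33T]: running ratio 23/27, sense +
ω_out/ω_in = 23/27

23/27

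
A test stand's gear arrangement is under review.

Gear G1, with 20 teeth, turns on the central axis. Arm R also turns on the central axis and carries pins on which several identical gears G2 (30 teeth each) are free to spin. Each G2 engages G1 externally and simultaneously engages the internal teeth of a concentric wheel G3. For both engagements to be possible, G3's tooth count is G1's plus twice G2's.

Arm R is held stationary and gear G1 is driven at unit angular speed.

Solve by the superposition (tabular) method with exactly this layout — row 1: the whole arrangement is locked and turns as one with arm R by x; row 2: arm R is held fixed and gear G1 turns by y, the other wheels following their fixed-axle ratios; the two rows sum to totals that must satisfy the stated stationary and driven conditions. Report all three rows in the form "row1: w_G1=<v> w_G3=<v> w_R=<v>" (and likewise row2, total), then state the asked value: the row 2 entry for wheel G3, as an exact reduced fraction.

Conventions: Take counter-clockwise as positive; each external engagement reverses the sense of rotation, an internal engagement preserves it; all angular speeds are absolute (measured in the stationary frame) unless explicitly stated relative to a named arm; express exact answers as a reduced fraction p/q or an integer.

planetary set (20T centre, 30T on arm, 80T internal) — Willis relation
row 1 (train locked, turned with arm): all members turn x
row 2: sun turns y, ring = −(20/80)·y, arm 0
boundary: total ω_arm = x = 0 and total ω_sun = x + y = 1  ⇒  y = 1, x = 0
row 2 ring = −(20/80)·1 = -1/4
totals (row 1 + row 2): sun 0 + 1 = 1, ring 0 + (-1/4) = -1/4, arm 0 + 0 = 0
asked cell (row2, ring) = -1/4

row1: w_G1=0 w_G3=0 w_R=0
row2: w_G1=1 w_G3=-1/4 w_R=0
total: w_G1=1 w_G3=-1/4 w_R=0
asked value: -1/4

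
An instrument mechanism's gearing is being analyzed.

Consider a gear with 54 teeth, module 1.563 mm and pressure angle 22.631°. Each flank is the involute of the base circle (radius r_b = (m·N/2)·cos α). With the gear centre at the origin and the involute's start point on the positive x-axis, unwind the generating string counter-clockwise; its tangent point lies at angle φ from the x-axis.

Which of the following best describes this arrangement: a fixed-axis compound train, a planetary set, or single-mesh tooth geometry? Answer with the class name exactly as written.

topology: single-mesh involute geometry — m = 1.563, N = 54
classification: single-mesh tooth geometry

single-mesh tooth geometry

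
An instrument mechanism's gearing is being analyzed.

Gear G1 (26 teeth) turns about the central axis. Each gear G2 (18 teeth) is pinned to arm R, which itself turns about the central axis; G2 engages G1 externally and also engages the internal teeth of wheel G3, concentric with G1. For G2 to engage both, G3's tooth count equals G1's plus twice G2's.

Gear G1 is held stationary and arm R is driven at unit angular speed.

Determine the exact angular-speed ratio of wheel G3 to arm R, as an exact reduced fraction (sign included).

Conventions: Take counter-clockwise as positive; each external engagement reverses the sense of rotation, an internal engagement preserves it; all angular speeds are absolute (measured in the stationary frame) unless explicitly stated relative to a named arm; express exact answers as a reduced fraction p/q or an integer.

topology: planetary set — G1 26T / G2 18T / G3 62T, arm = carrier (Willis)
ring teeth: 26 + 2·18 = 62
26(ω_sun−ω_arm) = −62(ω_ring−ω_arm),  ω_sun = 0, ω_arm = 1
ω_ring = 1 − (26/62)(0−1) = 44/31
ω_out/ω_in = 44/31

44/31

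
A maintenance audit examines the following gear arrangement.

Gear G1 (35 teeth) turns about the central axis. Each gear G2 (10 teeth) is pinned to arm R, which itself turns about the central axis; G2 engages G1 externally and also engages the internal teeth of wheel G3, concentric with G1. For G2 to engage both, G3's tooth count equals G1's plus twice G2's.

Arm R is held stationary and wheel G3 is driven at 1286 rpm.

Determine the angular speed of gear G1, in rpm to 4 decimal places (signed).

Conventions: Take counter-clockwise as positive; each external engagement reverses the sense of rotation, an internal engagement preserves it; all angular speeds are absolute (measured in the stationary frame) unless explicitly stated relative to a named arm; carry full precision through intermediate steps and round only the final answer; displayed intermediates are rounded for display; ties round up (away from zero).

-2020.8571 rpm

recognized (axles ride arm R): planetary set, 35/10/55 teeth
normalise by the input: solve with ω_ring = 1, then scale by 1286 rpm
ring teeth: 35 + 2·10 = 55
35(ω_sun−ω_arm) = −55(ω_ring−ω_arm),  ω_arm = 0, ω_ring = 1
ω_sun = 0 − (55/35)(1−0) = -11/7
scale: ω_sun = -11/7 × 1286 rpm = -2020.8571 rpm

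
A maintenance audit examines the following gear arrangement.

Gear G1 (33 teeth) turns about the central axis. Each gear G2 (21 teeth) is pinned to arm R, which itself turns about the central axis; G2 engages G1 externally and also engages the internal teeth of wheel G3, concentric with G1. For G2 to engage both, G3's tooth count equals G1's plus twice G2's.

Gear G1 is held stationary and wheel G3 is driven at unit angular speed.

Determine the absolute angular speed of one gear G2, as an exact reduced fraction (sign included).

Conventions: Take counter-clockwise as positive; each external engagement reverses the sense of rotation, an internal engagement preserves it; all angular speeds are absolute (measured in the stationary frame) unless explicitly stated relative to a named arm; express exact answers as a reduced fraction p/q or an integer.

planetary set (33T centre, 21T on arm, 75T internal) — Willis relation
ring teeth: 33 + 2·21 = 75
33(ω_sun−ω_arm) = −75(ω_ring−ω_arm),  ω_sun = 0, ω_ring = 1
33(0−ω_arm) = −75(1−ω_arm)  ⇒  108·ω_arm = 75  ⇒  ω_arm = 25/36
sun–planet mesh: 33·(0−25/36) = −21·(ω_p−ω_arm)  ⇒  ω_p−ω_arm = 275/252
ω_p = 25/36 + 275/252 = 25/14
exact speed ratio = 25/14

25/14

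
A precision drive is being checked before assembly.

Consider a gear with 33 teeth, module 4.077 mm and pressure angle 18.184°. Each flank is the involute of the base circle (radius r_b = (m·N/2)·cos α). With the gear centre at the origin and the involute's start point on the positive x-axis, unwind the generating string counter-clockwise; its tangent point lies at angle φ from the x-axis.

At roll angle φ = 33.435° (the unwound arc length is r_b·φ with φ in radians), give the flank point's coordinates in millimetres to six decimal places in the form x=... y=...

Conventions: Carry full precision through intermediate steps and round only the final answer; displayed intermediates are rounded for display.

x=73.883784 y=4.090990

topology: single-mesh involute geometry — m = 4.077, N = 33
pitch radius r_p = m·N/2 = 4.077·33/2 = 67.270500
base radius r_b = r_p·cos α = 67.270500·cos 18.184° = 63.910960
roll angle φ = 33.435° = 0.58355084 rad
x = r_b·(cos φ + φ·sin φ) = 73.883784
y = r_b·(sin φ − φ·cos φ) = 4.090990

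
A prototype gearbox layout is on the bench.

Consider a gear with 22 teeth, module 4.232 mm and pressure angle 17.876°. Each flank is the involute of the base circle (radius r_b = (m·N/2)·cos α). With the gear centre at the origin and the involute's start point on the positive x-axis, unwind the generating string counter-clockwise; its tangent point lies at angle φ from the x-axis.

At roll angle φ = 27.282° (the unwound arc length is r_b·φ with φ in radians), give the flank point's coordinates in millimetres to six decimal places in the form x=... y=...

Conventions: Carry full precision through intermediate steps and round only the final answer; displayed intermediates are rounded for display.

class = single-mesh tooth geometry [base-circle involute, m = 4.232, 22T]
pitch radius r_p = m·N/2 = 4.232·22/2 = 46.552000
base radius r_b = r_p·cos α = 46.552000·cos 17.876° = 44.304612
roll angle φ = 27.282° = 0.47616073 rad
x = r_b·(cos φ + φ·sin φ) = 49.046058
y = r_b·(sin φ − φ·cos φ) = 1.558510

x=49.046058 y=1.558510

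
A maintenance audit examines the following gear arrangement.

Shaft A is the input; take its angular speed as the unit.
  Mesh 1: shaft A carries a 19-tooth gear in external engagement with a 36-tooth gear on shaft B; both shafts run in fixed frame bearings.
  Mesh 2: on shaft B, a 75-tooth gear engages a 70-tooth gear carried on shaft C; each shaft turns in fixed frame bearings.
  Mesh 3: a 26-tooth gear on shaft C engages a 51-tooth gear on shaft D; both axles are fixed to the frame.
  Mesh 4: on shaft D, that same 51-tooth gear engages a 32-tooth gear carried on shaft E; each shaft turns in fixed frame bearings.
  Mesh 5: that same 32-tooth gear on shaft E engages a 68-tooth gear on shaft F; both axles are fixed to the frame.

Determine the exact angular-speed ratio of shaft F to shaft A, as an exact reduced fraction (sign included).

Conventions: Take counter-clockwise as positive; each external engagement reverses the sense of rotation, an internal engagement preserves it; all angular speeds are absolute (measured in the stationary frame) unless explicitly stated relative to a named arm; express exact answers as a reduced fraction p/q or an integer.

-1235/5712

class = fixed-axis compound train [5 meshes; 5 ratios multiply, 5 sense flips]
mesh 1 [19T→36T]: running ratio 19/36, sense −
mesh 2 [75T→70T]: running ratio 95/168, sense +
mesh 3 [26T→51T]: running ratio 1235/4284, sense −
mesh 4 [51T→32T]: running ratio 1235/2688, sense +
mesh 5 [32T→68T]: running ratio 1235/5712, sense −
ω_out/ω_in = -1235/5712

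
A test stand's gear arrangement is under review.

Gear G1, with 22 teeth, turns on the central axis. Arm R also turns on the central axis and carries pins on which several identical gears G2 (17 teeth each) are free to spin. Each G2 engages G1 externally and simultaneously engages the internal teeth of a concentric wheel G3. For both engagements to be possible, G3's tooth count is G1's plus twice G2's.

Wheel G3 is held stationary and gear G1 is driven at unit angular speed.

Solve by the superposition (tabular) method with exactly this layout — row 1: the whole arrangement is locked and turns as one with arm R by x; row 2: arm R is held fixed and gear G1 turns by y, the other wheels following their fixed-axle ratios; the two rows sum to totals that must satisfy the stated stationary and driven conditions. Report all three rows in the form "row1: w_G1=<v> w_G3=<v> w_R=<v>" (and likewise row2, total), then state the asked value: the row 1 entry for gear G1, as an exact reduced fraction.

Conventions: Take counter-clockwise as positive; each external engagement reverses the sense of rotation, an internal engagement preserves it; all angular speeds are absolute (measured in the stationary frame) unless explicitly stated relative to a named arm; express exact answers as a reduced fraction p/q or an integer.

planetary set (22T centre, 17T on arm, 56T internal) — Willis relation
row 1 (train locked, turned with arm): all members turn x
row 2: sun turns y, ring = −(22/56)·y, arm 0
boundary: total ω_ring = x − (22/56)·y = 0 and total ω_sun = x + y = 1  ⇒  y = 28/39, x = 11/39
row 2 ring = −(22/56)·28/39 = -11/39
totals (row 1 + row 2): sun 11/39 + 28/39 = 1, ring 11/39 + (-11/39) = 0, arm 11/39 + 0 = 11/39
asked cell (row1, sun) = 11/39

row1: w_G1=11/39 w_G3=11/39 w_R=11/39
row2: w_G1=28/39 w_G3=-11/39 w_R=0
total: w_G1=1 w_G3=0 w_R=11/39
asked value: 11/39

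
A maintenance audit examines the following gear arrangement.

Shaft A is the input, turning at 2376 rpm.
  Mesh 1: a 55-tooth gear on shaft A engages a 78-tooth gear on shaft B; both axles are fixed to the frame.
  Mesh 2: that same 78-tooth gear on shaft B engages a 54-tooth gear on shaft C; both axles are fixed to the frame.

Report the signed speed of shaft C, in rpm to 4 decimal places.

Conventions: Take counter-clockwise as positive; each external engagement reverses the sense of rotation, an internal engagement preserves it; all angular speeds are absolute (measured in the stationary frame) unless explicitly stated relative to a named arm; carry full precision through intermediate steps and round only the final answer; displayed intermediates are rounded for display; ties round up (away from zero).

+2420.0000 rpm

recognized (3 fixed axles, 2 meshes): fixed-axis compound train
mesh 1 [55T→78T]: ω = 2376.0000×55/78 = 1675.3846 rpm, sense flips to −
mesh 2 [78T→54T]: ω = 1675.3846×78/54 = 2420.0000 rpm, sense flips to +
signed output speed = +2420.0000 rpm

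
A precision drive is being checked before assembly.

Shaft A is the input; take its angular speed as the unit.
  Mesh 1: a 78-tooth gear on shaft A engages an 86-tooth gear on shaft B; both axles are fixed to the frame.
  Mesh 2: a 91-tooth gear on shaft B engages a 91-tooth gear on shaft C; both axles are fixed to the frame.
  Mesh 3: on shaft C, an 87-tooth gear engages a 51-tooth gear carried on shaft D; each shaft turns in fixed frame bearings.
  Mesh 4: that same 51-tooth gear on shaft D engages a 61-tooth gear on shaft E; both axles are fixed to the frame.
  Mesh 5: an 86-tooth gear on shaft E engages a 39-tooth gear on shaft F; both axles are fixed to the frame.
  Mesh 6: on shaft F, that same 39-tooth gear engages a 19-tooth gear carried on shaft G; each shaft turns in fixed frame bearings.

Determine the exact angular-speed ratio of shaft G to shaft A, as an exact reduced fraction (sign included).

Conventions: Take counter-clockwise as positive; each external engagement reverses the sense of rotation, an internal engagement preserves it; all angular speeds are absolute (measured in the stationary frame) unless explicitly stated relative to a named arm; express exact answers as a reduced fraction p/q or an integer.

6786/1159

class = fixed-axis compound train [6 meshes; 6 ratios multiply, 6 sense flips]
mesh 1 [78T→86T]: running ratio 39/43, sense −
mesh 2 [91T→91T]: running ratio 39/43, sense +
mesh 3 [87T→51T]: running ratio 1131/731, sense −
mesh 4 [51T→61T]: running ratio 3393/2623, sense +
mesh 5 [86T→39T]: running ratio 174/61, sense −
mesh 6 [39T→19T]: running ratio 6786/1159, sense +
ω_out/ω_in = 6786/1159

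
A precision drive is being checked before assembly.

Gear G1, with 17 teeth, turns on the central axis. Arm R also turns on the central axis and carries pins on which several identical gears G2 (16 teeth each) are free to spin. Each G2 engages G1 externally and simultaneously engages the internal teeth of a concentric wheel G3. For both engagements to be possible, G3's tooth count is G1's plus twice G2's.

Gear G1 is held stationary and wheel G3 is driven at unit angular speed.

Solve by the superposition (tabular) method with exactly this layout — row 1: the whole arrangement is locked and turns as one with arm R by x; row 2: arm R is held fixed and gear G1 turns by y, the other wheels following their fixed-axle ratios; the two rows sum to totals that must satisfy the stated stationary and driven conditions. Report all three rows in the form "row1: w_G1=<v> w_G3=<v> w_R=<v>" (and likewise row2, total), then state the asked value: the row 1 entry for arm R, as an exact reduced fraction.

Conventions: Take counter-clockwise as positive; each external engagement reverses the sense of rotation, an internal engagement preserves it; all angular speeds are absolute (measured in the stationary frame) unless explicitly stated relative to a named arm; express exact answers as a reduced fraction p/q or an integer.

row1: w_G1=49/66 w_G3=49/66 w_R=49/66
row2: w_G1=-49/66 w_G3=17/66 w_R=0
total: w_G1=0 w_G3=1 w_R=49/66
asked value: 49/66

class = planetary set [G3 = 17+2·16 = 49; Willis about the carrier]
row 1 (train locked, turned with arm): all members turn x
row 2: sun turns y, ring = −(17/49)·y, arm 0
boundary: total ω_sun = x + y = 0 and total ω_ring = x − (17/49)·y = 1  ⇒  y = -49/66, x = 49/66
row 2 ring = −(17/49)·(-49/66) = 17/66
totals (row 1 + row 2): sun 49/66 + (-49/66) = 0, ring 49/66 + 17/66 = 1, arm 49/66 + 0 = 49/66
asked cell (row1, arm) = 49/66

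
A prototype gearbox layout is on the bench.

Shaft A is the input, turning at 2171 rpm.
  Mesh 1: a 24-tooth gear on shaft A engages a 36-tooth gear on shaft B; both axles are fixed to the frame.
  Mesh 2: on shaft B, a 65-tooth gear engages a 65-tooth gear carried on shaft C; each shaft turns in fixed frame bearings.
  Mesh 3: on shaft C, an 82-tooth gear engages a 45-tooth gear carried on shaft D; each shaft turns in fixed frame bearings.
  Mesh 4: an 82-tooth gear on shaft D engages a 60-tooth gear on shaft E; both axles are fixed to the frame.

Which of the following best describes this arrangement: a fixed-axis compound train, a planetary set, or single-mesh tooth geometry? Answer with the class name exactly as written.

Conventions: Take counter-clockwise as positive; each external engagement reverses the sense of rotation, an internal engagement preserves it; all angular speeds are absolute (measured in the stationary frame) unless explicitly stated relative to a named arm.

class = fixed-axis compound train [4 meshes; 4 ratios multiply, 4 sense flips]
classification: fixed-axis compound train

fixed-axis compound train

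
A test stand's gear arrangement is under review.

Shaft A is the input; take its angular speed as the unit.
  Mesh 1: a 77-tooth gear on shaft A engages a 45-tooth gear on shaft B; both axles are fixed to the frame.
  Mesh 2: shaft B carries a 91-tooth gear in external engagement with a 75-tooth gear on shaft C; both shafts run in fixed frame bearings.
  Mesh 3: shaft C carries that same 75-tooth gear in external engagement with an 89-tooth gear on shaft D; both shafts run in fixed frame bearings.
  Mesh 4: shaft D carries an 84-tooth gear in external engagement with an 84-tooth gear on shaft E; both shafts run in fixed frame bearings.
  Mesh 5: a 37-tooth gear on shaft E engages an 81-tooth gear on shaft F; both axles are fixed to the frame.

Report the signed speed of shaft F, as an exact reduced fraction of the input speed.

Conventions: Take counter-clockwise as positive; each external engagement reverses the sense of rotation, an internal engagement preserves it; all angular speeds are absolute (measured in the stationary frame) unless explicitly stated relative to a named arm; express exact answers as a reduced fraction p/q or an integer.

5-mesh fixed-axis compound train (all bearings frame-fixed)
mesh 1 [77T→45T]: |ω|/ω_in = 1×77/45 = 77/45, sense flips to −
mesh 2 [91T→75T]: |ω|/ω_in = (77/45)×91/75 = 7007/3375, sense flips to +
mesh 3 [75T→89T]: |ω|/ω_in = (7007/3375)×75/89 = 7007/4005, sense flips to −
mesh 4 [84T→84T]: |ω|/ω_in = (7007/4005)×84/84 = 7007/4005, sense flips to +
mesh 5 [37T→81T]: |ω|/ω_in = (7007/4005)×37/81 = 259259/324405, sense flips to −
signed output speed (× input speed) = -259259/324405

-259259/324405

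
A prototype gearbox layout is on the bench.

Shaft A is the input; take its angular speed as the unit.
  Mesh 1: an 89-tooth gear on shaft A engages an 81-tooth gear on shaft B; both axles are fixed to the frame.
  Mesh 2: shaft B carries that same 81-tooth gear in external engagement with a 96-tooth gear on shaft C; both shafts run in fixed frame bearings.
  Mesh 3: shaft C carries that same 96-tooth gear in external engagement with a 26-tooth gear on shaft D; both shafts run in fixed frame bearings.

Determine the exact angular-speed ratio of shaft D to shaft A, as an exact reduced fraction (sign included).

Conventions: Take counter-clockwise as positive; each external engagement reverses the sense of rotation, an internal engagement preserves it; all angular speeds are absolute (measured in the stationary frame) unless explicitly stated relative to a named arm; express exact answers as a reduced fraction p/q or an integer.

class = fixed-axis compound train [3 meshes; 3 ratios multiply, 3 sense flips]
mesh 1 [89T→81T]: running ratio 89/81, sense −
mesh 2 [81T→96T]: running ratio 89/96, sense +
mesh 3 [96T→26T]: running ratio 89/26, sense −
ω_out/ω_in = -89/26

-89/26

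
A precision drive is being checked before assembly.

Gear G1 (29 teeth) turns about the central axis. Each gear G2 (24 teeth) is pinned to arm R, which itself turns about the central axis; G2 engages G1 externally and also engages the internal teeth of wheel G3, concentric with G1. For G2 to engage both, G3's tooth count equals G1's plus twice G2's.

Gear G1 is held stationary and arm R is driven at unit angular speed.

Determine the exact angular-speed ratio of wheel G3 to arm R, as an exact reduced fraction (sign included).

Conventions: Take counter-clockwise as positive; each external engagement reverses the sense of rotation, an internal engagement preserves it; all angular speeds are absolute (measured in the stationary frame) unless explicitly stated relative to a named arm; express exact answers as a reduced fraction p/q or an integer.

class = planetary set [G3 = 29+2·24 = 77; Willis about the carrier]
ring teeth: 29 + 2·24 = 77
29(ω_sun−ω_arm) = −77(ω_ring−ω_arm),  ω_sun = 0, ω_arm = 1
ω_ring = 1 − (29/77)(0−1) = 106/77
ω_out/ω_in = 106/77

106/77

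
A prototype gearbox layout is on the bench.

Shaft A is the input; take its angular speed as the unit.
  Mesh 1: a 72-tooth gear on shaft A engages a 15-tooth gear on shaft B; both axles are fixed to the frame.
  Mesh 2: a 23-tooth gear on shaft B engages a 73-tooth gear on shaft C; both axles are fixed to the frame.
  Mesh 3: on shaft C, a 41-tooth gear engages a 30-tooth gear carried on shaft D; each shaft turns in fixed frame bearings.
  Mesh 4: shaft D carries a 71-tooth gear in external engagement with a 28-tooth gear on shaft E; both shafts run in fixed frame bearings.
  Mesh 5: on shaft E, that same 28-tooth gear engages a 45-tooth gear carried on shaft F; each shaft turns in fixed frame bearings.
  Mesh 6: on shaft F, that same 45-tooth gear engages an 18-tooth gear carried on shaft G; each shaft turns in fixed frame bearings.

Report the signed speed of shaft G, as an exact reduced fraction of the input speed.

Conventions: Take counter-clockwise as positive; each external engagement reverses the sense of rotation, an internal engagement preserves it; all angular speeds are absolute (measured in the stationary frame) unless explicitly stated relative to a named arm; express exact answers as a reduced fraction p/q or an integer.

133906/16425

6-mesh fixed-axis compound train (all bearings frame-fixed)
mesh 1 [72T→15T]: |ω|/ω_in = 1×72/15 = 24/5, sense flips to −
mesh 2 [23T→73T]: |ω|/ω_in = (24/5)×23/73 = 552/365, sense flips to +
mesh 3 [41T→30T]: |ω|/ω_in = (552/365)×41/30 = 3772/1825, sense flips to −
mesh 4 [71T→28T]: |ω|/ω_in = (3772/1825)×71/28 = 66953/12775, sense flips to +
mesh 5 [28T→45T]: |ω|/ω_in = (66953/12775)×28/45 = 267812/82125, sense flips to −
mesh 6 [45T→18T]: |ω|/ω_in = (267812/82125)×45/18 = 133906/16425, sense flips to +
signed output speed (× input speed) = 133906/16425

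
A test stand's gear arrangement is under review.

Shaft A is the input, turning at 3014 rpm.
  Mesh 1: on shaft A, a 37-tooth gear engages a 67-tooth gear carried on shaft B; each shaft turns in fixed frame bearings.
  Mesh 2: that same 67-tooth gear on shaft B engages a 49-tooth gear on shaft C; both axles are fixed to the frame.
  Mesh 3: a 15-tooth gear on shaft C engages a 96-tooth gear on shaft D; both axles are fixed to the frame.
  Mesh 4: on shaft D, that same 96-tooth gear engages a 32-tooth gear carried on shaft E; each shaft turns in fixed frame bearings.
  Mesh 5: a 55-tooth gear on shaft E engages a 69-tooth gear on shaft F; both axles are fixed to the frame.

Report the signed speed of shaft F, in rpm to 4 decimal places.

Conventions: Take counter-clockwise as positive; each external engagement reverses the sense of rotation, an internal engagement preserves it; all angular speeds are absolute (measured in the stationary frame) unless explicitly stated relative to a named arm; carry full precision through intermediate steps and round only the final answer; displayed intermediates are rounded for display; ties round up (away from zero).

-850.3619 rpm

5-mesh fixed-axis compound train (all bearings frame-fixed)
mesh 1 [37T→67T]: ω = 3014.0000×37/67 = 1664.4478 rpm, sense flips to −
mesh 2 [67T→49T]: ω = 1664.4478×67/49 = 2275.8776 rpm, sense flips to +
mesh 3 [15T→96T]: ω = 2275.8776×15/96 = 355.6059 rpm, sense flips to −
mesh 4 [96T→32T]: ω = 355.6059×96/32 = 1066.8176 rpm, sense flips to +
mesh 5 [55T→69T]: ω = 1066.8176×55/69 = 850.3619 rpm, sense flips to −
signed output speed = -850.3619 rpm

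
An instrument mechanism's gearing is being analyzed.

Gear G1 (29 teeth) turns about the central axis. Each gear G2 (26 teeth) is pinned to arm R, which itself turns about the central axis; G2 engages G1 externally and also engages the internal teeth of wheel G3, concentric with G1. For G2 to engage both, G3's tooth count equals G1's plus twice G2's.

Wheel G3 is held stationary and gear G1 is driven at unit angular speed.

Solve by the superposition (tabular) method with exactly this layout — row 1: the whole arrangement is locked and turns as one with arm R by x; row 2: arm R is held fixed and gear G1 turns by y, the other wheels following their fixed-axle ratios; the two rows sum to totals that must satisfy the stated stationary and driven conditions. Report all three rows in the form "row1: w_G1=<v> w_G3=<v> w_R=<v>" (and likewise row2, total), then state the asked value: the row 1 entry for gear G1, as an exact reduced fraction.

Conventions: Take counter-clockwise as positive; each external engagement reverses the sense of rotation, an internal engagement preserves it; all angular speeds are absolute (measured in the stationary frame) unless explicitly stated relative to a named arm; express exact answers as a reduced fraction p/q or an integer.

row1: w_G1=29/110 w_G3=29/110 w_R=29/110
row2: w_G1=81/110 w_G3=-29/110 w_R=0
total: w_G1=1 w_G3=0 w_R=29/110
asked value: 29/110

planetary set (29T centre, 26T on arm, 81T internal) — Willis relation
row 1 — lock + rotate with arm: ω_sun = ω_ring = ω_arm = x
superposition row 2 [arm held]: sun y, ring −(29/81)·y, arm 0
boundary: total ω_ring = x − (29/81)·y = 0 and total ω_sun = x + y = 1  ⇒  y = 81/110, x = 29/110
row 2 ring = −(29/81)·81/110 = -29/110
totals (row 1 + row 2): sun 29/110 + 81/110 = 1, ring 29/110 + (-29/110) = 0, arm 29/110 + 0 = 29/110
asked cell (row1, sun) = 29/110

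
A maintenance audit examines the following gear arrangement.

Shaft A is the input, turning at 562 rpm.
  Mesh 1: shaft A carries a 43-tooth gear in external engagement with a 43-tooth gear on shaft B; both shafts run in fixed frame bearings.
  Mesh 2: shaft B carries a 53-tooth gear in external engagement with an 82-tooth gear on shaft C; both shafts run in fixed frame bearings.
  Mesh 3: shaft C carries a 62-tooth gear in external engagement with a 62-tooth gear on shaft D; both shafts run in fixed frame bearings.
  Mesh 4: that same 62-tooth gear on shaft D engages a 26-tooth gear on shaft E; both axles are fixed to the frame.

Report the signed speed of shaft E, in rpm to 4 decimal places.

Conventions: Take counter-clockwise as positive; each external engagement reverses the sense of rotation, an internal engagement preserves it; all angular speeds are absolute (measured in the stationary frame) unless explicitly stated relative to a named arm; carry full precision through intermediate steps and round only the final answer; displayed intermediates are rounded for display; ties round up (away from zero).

recognized (5 fixed axles, 4 meshes): fixed-axis compound train
mesh 1 [43T→43T]: ω = 562.0000×43/43 = 562.0000 rpm, sense flips to −
mesh 2 [53T→82T]: ω = 562.0000×53/82 = 363.2439 rpm, sense flips to +
mesh 3 [62T→62T]: ω = 363.2439×62/62 = 363.2439 rpm, sense flips to −
mesh 4 [62T→26T]: ω = 363.2439×62/26 = 866.1970 rpm, sense flips to +
signed output speed = +866.1970 rpm

+866.1970 rpm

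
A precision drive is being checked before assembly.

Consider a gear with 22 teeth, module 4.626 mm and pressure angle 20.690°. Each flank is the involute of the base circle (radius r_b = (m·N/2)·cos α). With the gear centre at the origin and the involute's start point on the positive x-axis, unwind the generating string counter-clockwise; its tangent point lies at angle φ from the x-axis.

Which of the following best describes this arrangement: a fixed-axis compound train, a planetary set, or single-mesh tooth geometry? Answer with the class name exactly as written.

single-mesh tooth geometry

topology: single-mesh involute geometry — m = 4.626, N = 22
classification: single-mesh tooth geometry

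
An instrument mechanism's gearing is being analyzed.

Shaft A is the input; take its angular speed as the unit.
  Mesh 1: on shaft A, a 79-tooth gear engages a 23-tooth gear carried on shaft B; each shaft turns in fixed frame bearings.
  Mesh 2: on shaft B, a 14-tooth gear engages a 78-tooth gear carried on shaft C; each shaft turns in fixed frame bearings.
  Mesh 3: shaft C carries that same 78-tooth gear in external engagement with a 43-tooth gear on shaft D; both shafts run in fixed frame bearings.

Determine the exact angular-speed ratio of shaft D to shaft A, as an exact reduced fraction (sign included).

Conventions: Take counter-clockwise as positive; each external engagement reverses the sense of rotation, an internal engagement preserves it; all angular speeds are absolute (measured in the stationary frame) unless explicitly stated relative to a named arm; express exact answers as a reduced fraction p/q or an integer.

class = fixed-axis compound train [3 meshes; 3 ratios multiply, 3 sense flips]
mesh 1 [79T→23T]: running ratio 79/23, sense −
mesh 2 [14T→78T]: running ratio 553/897, sense +
mesh 3 [78T→43T]: running ratio 1106/989, sense −
ω_out/ω_in = -1106/989

-1106/989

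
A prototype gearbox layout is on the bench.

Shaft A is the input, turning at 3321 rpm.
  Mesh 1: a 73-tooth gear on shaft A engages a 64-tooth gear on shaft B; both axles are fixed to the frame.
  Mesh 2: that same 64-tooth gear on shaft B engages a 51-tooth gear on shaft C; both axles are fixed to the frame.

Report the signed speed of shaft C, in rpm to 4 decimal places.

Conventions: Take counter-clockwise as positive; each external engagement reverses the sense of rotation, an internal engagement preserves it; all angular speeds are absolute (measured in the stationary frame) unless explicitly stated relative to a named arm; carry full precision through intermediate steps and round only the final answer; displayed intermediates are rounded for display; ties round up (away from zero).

class = fixed-axis compound train [2 meshes; 2 ratios multiply, 2 sense flips]
mesh 1 [73T→64T]: ω = 3321.0000×73/64 = 3788.0156 rpm, sense flips to −
mesh 2 [64T→51T]: ω = 3788.0156×64/51 = 4753.5882 rpm, sense flips to +
signed output speed = +4753.5882 rpm

+4753.5882 rpm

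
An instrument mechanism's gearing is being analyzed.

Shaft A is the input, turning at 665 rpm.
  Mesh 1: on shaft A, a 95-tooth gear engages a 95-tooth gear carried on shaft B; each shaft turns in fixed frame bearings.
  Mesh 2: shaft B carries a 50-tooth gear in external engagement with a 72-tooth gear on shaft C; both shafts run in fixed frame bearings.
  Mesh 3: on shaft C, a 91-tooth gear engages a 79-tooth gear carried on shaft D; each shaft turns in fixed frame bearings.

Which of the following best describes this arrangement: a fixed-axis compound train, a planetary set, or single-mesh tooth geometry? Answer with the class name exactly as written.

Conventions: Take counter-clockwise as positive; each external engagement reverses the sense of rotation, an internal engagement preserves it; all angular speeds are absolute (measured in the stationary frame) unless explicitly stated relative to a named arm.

fixed-axis compound train

3-mesh fixed-axis compound train (all bearings frame-fixed)
classification: fixed-axis compound train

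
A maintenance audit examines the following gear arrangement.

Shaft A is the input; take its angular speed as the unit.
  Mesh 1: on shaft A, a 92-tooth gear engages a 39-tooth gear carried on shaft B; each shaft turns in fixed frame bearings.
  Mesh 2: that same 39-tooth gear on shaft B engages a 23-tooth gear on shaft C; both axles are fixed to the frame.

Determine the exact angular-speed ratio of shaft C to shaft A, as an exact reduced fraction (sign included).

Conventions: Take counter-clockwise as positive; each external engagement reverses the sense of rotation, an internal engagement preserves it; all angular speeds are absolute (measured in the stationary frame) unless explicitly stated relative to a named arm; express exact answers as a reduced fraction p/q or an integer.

4

class = fixed-axis compound train [2 meshes; 2 ratios multiply, 2 sense flips]
mesh 1 [92T→39T]: running ratio 92/39, sense −
mesh 2 [39T→23T]: running ratio 4, sense +
ω_out/ω_in = 4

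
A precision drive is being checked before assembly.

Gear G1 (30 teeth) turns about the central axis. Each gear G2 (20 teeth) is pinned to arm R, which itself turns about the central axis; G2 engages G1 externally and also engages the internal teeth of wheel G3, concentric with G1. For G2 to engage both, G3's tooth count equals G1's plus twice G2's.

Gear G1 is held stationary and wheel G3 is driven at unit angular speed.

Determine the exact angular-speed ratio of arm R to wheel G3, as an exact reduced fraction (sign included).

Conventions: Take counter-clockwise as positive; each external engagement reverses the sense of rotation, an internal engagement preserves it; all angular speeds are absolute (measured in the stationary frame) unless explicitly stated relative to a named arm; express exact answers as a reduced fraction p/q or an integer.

class = planetary set [G3 = 30+2·20 = 70; Willis about the carrier]
ring teeth: 30 + 2·20 = 70
30(ω_sun−ω_arm) = −70(ω_ring−ω_arm),  ω_sun = 0, ω_ring = 1
30(0−ω_arm) = −70(1−ω_arm)  ⇒  100·ω_arm = 70  ⇒  ω_arm = 7/10
ω_out/ω_in = 7/10

7/10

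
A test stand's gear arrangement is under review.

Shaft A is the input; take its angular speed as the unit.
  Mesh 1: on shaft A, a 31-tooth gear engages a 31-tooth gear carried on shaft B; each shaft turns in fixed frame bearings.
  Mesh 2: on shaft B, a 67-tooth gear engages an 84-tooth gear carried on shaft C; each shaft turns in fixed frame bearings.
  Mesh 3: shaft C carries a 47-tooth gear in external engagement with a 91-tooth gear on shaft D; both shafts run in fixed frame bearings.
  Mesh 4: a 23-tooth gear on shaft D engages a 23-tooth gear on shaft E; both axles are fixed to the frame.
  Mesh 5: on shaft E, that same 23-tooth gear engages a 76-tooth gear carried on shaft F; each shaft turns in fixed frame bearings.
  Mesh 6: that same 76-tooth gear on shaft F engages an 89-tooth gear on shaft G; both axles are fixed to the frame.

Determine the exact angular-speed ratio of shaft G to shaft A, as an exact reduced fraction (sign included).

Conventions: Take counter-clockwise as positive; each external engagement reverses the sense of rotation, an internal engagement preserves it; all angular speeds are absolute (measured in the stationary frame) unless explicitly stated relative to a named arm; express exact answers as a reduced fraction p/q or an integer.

class = fixed-axis compound train [6 meshes; 6 ratios multiply, 6 sense flips]
mesh 1 [31T→31T]: running ratio 1, sense −
mesh 2 [67T→84T]: running ratio 67/84, sense +
mesh 3 [47T→91T]: running ratio 3149/7644, sense −
mesh 4 [23T→23T]: running ratio 3149/7644, sense +
mesh 5 [23T→76T]: running ratio 72427/580944, sense −
mesh 6 [76T→89T]: running ratio 72427/680316, sense +
ω_out/ω_in = 72427/680316

72427/680316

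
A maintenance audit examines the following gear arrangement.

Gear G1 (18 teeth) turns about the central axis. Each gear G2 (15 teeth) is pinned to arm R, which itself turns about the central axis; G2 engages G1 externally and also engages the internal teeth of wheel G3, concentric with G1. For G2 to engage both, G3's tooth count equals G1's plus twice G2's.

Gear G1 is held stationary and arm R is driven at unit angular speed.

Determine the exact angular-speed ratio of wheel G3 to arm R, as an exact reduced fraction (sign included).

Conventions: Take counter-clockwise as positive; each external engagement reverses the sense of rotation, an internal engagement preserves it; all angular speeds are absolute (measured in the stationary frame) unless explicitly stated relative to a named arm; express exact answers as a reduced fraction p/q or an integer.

11/8

recognized (axles ride arm R): planetary set, 18/15/48 teeth
ring teeth: 18 + 2·15 = 48
18(ω_sun−ω_arm) = −48(ω_ring−ω_arm),  ω_sun = 0, ω_arm = 1
ω_ring = 1 − (18/48)(0−1) = 11/8
ω_out/ω_in = 11/8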